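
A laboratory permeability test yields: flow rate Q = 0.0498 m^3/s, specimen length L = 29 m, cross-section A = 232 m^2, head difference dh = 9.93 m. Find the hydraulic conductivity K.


From K = Q*L / (A*dh):
Numerator: Q*L = 0.0498 * 29 = 1.4442.
Denominator: A*dh = 232 * 9.93 = 2303.76.
K = 1.4442 / 2303.76 = 0.000627 m/s.

0.000627


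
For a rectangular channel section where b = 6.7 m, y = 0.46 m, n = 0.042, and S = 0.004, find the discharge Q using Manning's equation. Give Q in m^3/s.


For a rectangular channel, the cross-sectional area A = b * y = 6.7 * 0.46 = 3.08 m^2.
The wetted perimeter P = b + 2y = 6.7 + 2*0.46 = 7.62 m.
Hydraulic radius R = A/P = 3.08/7.62 = 0.4045 m.
Velocity V = (1/n)*R^(2/3)*S^(1/2) = (1/0.042)*0.4045^(2/3)*0.004^(1/2) = 0.8236 m/s.
Discharge Q = A * V = 3.08 * 0.8236 = 2.538 m^3/s.

2.538


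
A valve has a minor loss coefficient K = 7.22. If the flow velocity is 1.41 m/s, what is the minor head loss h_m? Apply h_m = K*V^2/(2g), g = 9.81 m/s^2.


Minor loss formula: h_m = K * V^2/(2g).
V^2 = 1.41^2 = 1.9881.
V^2/(2g) = 1.9881 / 19.62 = 0.1013 m.
h_m = 7.22 * 0.1013 = 0.7316 m.

0.7316


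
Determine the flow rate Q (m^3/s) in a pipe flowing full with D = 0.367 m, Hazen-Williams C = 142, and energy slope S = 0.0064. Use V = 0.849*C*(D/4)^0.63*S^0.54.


For a full circular pipe, R = D/4 = 0.367/4 = 0.0917 m.
V = 0.849 * 142 * 0.0917^0.63 * 0.0064^0.54
  = 0.849 * 142 * 0.222045 * 0.065364
  = 1.7497 m/s.
Pipe area A = pi*D^2/4 = pi*0.367^2/4 = 0.1058 m^2.
Q = A * V = 0.1058 * 1.7497 = 0.1851 m^3/s.

0.1851


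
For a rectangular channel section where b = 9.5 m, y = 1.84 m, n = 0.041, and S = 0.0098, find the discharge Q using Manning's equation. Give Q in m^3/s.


For a rectangular channel, the cross-sectional area A = b * y = 9.5 * 1.84 = 17.48 m^2.
The wetted perimeter P = b + 2y = 9.5 + 2*1.84 = 13.18 m.
Hydraulic radius R = A/P = 17.48/13.18 = 1.3263 m.
Velocity V = (1/n)*R^(2/3)*S^(1/2) = (1/0.041)*1.3263^(2/3)*0.0098^(1/2) = 2.9146 m/s.
Discharge Q = A * V = 17.48 * 2.9146 = 50.947 m^3/s.

50.947


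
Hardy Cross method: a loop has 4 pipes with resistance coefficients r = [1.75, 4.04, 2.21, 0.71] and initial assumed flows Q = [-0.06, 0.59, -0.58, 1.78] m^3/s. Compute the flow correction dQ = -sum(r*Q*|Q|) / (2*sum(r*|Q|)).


Numerator terms (r*Q*|Q|): 1.75*-0.06*|-0.06| = -0.0063; 4.04*0.59*|0.59| = 1.4063; 2.21*-0.58*|-0.58| = -0.7434; 0.71*1.78*|1.78| = 2.2496.
Sum of numerator = 2.9061.
Denominator terms (r*|Q|): 1.75*|-0.06| = 0.105; 4.04*|0.59| = 2.3836; 2.21*|-0.58| = 1.2818; 0.71*|1.78| = 1.2638.
2 * sum of denominator = 2 * 5.0342 = 10.0684.
dQ = -2.9061 / 10.0684 = -0.2886 m^3/s.

-0.2886


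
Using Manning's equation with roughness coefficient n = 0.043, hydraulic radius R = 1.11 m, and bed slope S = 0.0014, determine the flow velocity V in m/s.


Manning's equation gives V = (1/n) * R^(2/3) * S^(1/2).
First, compute R^(2/3) = 1.11^(2/3) = 1.0721.
Next, S^(1/2) = 0.0014^(1/2) = 0.037417.
Then 1/n = 1/0.043 = 23.26.
V = 23.26 * 1.0721 * 0.037417 = 0.9328 m/s.

0.9328


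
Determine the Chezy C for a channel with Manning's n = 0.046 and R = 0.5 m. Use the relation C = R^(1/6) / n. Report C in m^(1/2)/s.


The Chezy coefficient relates to Manning's n through C = R^(1/6) / n.
R^(1/6) = 0.5^(1/6) = 0.890899.
C = 0.890899 / 0.046 = 19.37 m^(1/2)/s.

19.37


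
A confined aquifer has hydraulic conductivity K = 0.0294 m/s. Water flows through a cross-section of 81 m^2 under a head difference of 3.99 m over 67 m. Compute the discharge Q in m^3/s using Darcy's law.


Darcy's law: Q = K * A * i, where i = dh/L.
Hydraulic gradient i = 3.99 / 67 = 0.059552.
Q = 0.0294 * 81 * 0.059552
  = 0.1418 m^3/s.

0.1418


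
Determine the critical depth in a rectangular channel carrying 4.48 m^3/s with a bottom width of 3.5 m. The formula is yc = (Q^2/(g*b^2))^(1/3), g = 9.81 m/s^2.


Using yc = (Q^2 / (g * b^2))^(1/3):
Q^2 = 4.48^2 = 20.07.
g * b^2 = 9.81 * 3.5^2 = 9.81 * 12.25 = 120.17.
Q^2 / (g*b^2) = 20.07 / 120.17 = 0.167.
yc = 0.167^(1/3) = 0.5507 m.

0.5507


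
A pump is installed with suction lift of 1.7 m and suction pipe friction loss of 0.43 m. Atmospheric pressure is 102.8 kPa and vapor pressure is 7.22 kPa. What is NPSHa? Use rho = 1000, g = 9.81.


NPSHa = p_atm/(rho*g) - z_s - hf_s - p_vap/(rho*g).
p_atm/(rho*g) = 102.8*1000 / (1000*9.81) = 10.479 m.
p_vap/(rho*g) = 7.22*1000 / (1000*9.81) = 0.736 m.
NPSHa = 10.479 - 1.7 - 0.43 - 0.736
      = 7.61 m.

7.61


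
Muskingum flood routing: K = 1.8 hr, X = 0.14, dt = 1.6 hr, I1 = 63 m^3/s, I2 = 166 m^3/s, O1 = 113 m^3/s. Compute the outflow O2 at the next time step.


Muskingum coefficients:
denom = 2*K*(1-X) + dt = 2*1.8*(1-0.14) + 1.6 = 4.696.
C0 = (dt - 2*K*X)/denom = (1.6 - 2*1.8*0.14)/4.696 = 0.2334.
C1 = (dt + 2*K*X)/denom = (1.6 + 2*1.8*0.14)/4.696 = 0.448.
C2 = (2*K*(1-X) - dt)/denom = 0.3186.
O2 = C0*I2 + C1*I1 + C2*O1
   = 0.2334*166 + 0.448*63 + 0.3186*113
   = 102.97 m^3/s.

102.97


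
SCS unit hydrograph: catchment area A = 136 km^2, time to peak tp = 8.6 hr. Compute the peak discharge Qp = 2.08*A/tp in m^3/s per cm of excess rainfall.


SCS formula: Qp = 2.08 * A / tp.
Qp = 2.08 * 136 / 8.6
   = 282.88 / 8.6
   = 32.89 m^3/s per cm.

32.89


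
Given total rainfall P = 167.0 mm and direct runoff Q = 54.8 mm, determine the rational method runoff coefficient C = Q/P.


The runoff coefficient C = runoff depth / rainfall depth.
C = 54.8 / 167.0
  = 0.3281.

0.3281


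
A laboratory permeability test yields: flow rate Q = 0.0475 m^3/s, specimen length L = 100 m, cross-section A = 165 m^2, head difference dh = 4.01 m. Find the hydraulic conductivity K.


From K = Q*L / (A*dh):
Numerator: Q*L = 0.0475 * 100 = 4.75.
Denominator: A*dh = 165 * 4.01 = 661.65.
K = 4.75 / 661.65 = 0.007179 m/s.

0.007179


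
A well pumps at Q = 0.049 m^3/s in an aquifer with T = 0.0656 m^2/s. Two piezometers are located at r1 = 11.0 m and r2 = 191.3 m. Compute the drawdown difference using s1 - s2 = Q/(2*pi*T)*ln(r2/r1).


Thiem equation: s1 - s2 = Q/(2*pi*T) * ln(r2/r1).
ln(r2/r1) = ln(191.3/11.0) = 2.8559.
Q/(2*pi*T) = 0.049 / (2*pi*0.0656) = 0.049 / 0.4122 = 0.1189.
s1 - s2 = 0.1189 * 2.8559 = 0.3395 m.

0.3395


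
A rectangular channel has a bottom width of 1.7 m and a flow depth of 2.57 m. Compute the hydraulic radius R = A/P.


For a rectangular section:
Flow area A = b * y = 1.7 * 2.57 = 4.37 m^2.
Wetted perimeter P = b + 2y = 1.7 + 2*2.57 = 6.84 m.
Hydraulic radius R = A/P = 4.37 / 6.84 = 0.6387 m.

0.6387


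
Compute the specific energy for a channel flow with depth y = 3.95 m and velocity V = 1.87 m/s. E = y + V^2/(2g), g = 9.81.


Specific energy E = y + V^2/(2g).
Velocity head = V^2/(2g) = 1.87^2 / (2*9.81) = 3.4969 / 19.62 = 0.1782 m.
E = 3.95 + 0.1782 = 4.1282 m.

4.1282


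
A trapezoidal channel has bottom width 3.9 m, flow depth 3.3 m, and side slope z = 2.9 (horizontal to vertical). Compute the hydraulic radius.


For a trapezoidal section with side slope z:
A = (b + z*y)*y = (3.9 + 2.9*3.3)*3.3 = 44.451 m^2.
P = b + 2*y*sqrt(1 + z^2) = 3.9 + 2*3.3*sqrt(1 + 2.9^2) = 24.146 m.
R = A/P = 44.451 / 24.146 = 1.8409 m.

1.8409


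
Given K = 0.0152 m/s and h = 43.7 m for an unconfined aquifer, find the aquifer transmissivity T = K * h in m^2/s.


Transmissivity is defined as T = K * h.
T = 0.0152 * 43.7
  = 0.6642 m^2/s.

0.6642


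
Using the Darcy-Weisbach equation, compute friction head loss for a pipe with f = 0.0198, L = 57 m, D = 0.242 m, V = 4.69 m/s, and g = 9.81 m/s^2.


Darcy-Weisbach equation: h_f = f * (L/D) * V^2/(2g).
f * L/D = 0.0198 * 57/0.242 = 4.6636.
V^2/(2g) = 4.69^2 / (2*9.81) = 21.9961 / 19.62 = 1.1211 m.
h_f = 4.6636 * 1.1211 = 5.228 m.

5.228


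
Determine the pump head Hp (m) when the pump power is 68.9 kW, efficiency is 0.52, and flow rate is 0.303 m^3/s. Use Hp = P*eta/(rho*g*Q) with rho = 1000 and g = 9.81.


Pump head formula: Hp = P * eta / (rho * g * Q).
Numerator: P * eta = 68.9 * 1000 * 0.52 = 35828.0 W.
Denominator: rho * g * Q = 1000 * 9.81 * 0.303 = 2972.43.
Hp = 35828.0 / 2972.43 = 12.05 m.

12.05


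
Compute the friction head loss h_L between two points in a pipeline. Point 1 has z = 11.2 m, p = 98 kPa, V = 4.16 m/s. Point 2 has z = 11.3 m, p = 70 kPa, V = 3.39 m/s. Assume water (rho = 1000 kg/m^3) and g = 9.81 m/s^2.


Total head at each section: H = z + p/(rho*g) + V^2/(2g).
H1 = 11.2 + 98*1000/(1000*9.81) + 4.16^2/(2*9.81)
   = 11.2 + 9.99 + 0.882
   = 22.072 m.
H2 = 11.3 + 70*1000/(1000*9.81) + 3.39^2/(2*9.81)
   = 11.3 + 7.136 + 0.5857
   = 19.021 m.
h_L = H1 - H2 = 22.072 - 19.021 = 3.051 m.

3.051


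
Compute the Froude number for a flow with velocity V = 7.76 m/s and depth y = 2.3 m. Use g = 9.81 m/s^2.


The Froude number is defined as Fr = V / sqrt(g*y).
g*y = 9.81 * 2.3 = 22.563.
sqrt(g*y) = sqrt(22.563) = 4.7501.
Fr = 7.76 / 4.7501 = 1.6337.

1.6337


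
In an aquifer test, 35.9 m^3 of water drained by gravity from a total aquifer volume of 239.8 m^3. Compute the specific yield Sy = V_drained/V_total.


Specific yield Sy = Volume drained / Total volume.
Sy = 35.9 / 239.8
   = 0.1497.

0.1497


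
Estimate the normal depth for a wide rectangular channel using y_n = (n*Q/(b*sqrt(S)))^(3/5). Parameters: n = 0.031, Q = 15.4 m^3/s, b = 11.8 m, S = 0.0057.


We use the wide-channel approximation y_n = (n*Q/(b*sqrt(S)))^(3/5).
sqrt(S) = sqrt(0.0057) = 0.075498.
Numerator: n*Q = 0.031 * 15.4 = 0.4774.
Denominator: b*sqrt(S) = 11.8 * 0.075498 = 0.890876.
arg = 0.5359.
y_n = 0.5359^(3/5) = 0.6878 m.

0.6878


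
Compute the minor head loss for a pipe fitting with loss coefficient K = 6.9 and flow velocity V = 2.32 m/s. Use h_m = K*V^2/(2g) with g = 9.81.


Minor loss formula: h_m = K * V^2/(2g).
V^2 = 2.32^2 = 5.3824.
V^2/(2g) = 5.3824 / 19.62 = 0.2743 m.
h_m = 6.9 * 0.2743 = 1.8929 m.

1.8929


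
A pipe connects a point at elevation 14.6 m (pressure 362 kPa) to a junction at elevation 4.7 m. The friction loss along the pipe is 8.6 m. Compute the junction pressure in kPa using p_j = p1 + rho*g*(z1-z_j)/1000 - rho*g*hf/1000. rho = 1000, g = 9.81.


Junction pressure: p_j = p1 + rho*g*(z1 - z_j)/1000 - rho*g*hf/1000.
Elevation term = 1000*9.81*(14.6 - 4.7)/1000 = 97.119 kPa.
Friction term = 1000*9.81*8.6/1000 = 84.366 kPa.
p_j = 362 + 97.119 - 84.366 = 374.75 kPa.

374.75


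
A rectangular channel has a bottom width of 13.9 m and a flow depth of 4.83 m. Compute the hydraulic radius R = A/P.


For a rectangular section:
Flow area A = b * y = 13.9 * 4.83 = 67.14 m^2.
Wetted perimeter P = b + 2y = 13.9 + 2*4.83 = 23.56 m.
Hydraulic radius R = A/P = 67.14 / 23.56 = 2.8496 m.

2.8496


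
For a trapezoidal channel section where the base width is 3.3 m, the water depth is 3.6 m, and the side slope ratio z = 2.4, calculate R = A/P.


For a trapezoidal section with side slope z:
A = (b + z*y)*y = (3.3 + 2.4*3.6)*3.6 = 42.984 m^2.
P = b + 2*y*sqrt(1 + z^2) = 3.3 + 2*3.6*sqrt(1 + 2.4^2) = 22.02 m.
R = A/P = 42.984 / 22.02 = 1.952 m.

1.952


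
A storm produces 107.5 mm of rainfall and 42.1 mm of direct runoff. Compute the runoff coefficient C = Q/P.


The runoff coefficient C = runoff depth / rainfall depth.
C = 42.1 / 107.5
  = 0.3916.

0.3916


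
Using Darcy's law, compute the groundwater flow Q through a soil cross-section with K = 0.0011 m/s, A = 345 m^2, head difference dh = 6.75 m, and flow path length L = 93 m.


Darcy's law: Q = K * A * i, where i = dh/L.
Hydraulic gradient i = 6.75 / 93 = 0.072581.
Q = 0.0011 * 345 * 0.072581
  = 0.0275 m^3/s.

0.0275


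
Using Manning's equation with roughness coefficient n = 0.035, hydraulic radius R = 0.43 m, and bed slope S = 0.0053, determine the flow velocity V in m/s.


Manning's equation gives V = (1/n) * R^(2/3) * S^(1/2).
First, compute R^(2/3) = 0.43^(2/3) = 0.5697.
Next, S^(1/2) = 0.0053^(1/2) = 0.072801.
Then 1/n = 1/0.035 = 28.57.
V = 28.57 * 0.5697 * 0.072801 = 1.185 m/s.

1.185


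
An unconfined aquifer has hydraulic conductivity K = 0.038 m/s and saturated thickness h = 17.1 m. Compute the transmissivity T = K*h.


Transmissivity is defined as T = K * h.
T = 0.038 * 17.1
  = 0.6498 m^2/s.

0.6498


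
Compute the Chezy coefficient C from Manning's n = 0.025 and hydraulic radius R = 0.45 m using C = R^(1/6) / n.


The Chezy coefficient relates to Manning's n through C = R^(1/6) / n.
R^(1/6) = 0.45^(1/6) = 0.875391.
C = 0.875391 / 0.025 = 35.02 m^(1/2)/s.

35.02


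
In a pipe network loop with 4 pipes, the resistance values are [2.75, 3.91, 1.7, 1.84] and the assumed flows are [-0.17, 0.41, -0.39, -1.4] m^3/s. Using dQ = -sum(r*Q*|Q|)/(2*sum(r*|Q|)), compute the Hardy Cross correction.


Numerator terms (r*Q*|Q|): 2.75*-0.17*|-0.17| = -0.0795; 3.91*0.41*|0.41| = 0.6573; 1.7*-0.39*|-0.39| = -0.2586; 1.84*-1.4*|-1.4| = -3.6064.
Sum of numerator = -3.2872.
Denominator terms (r*|Q|): 2.75*|-0.17| = 0.4675; 3.91*|0.41| = 1.6031; 1.7*|-0.39| = 0.663; 1.84*|-1.4| = 2.576.
2 * sum of denominator = 2 * 5.3096 = 10.6192.
dQ = --3.2872 / 10.6192 = 0.3096 m^3/s.

0.3096


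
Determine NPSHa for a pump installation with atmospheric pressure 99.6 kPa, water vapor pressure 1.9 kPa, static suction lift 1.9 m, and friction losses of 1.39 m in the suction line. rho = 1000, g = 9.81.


NPSHa = p_atm/(rho*g) - z_s - hf_s - p_vap/(rho*g).
p_atm/(rho*g) = 99.6*1000 / (1000*9.81) = 10.153 m.
p_vap/(rho*g) = 1.9*1000 / (1000*9.81) = 0.194 m.
NPSHa = 10.153 - 1.9 - 1.39 - 0.194
      = 6.67 m.

6.67


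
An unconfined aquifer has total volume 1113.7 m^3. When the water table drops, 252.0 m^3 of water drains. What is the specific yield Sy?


Specific yield Sy = Volume drained / Total volume.
Sy = 252.0 / 1113.7
   = 0.2263.

0.2263


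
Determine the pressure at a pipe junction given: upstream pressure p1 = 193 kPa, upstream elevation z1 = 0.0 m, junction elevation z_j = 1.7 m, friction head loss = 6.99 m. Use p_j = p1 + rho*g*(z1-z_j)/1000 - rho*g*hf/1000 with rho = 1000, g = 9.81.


Junction pressure: p_j = p1 + rho*g*(z1 - z_j)/1000 - rho*g*hf/1000.
Elevation term = 1000*9.81*(0.0 - 1.7)/1000 = -16.677 kPa.
Friction term = 1000*9.81*6.99/1000 = 68.572 kPa.
p_j = 193 + -16.677 - 68.572 = 107.75 kPa.

107.75


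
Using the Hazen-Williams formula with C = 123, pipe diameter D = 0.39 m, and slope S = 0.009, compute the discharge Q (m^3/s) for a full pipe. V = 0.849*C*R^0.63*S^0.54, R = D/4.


For a full circular pipe, R = D/4 = 0.39/4 = 0.0975 m.
V = 0.849 * 123 * 0.0975^0.63 * 0.009^0.54
  = 0.849 * 123 * 0.230713 * 0.078576
  = 1.8931 m/s.
Pipe area A = pi*D^2/4 = pi*0.39^2/4 = 0.1195 m^2.
Q = A * V = 0.1195 * 1.8931 = 0.2261 m^3/s.

0.2261


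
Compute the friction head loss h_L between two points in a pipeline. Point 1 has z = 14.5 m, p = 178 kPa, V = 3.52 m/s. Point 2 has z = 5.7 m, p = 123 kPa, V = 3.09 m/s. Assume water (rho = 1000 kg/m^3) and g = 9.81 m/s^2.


Total head at each section: H = z + p/(rho*g) + V^2/(2g).
H1 = 14.5 + 178*1000/(1000*9.81) + 3.52^2/(2*9.81)
   = 14.5 + 18.145 + 0.6315
   = 33.276 m.
H2 = 5.7 + 123*1000/(1000*9.81) + 3.09^2/(2*9.81)
   = 5.7 + 12.538 + 0.4867
   = 18.725 m.
h_L = H1 - H2 = 33.276 - 18.725 = 14.551 m.

14.551


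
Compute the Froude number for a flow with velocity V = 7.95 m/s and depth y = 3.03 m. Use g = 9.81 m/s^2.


The Froude number is defined as Fr = V / sqrt(g*y).
g*y = 9.81 * 3.03 = 29.7243.
sqrt(g*y) = sqrt(29.7243) = 5.452.
Fr = 7.95 / 5.452 = 1.4582.

1.4582


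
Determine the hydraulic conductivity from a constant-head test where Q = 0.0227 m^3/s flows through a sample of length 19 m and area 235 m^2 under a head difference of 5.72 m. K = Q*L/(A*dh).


From K = Q*L / (A*dh):
Numerator: Q*L = 0.0227 * 19 = 0.4313.
Denominator: A*dh = 235 * 5.72 = 1344.2.
K = 0.4313 / 1344.2 = 0.000321 m/s.

0.000321


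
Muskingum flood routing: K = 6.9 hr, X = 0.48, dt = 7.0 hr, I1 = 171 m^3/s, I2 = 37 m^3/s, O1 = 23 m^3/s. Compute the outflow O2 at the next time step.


Muskingum coefficients:
denom = 2*K*(1-X) + dt = 2*6.9*(1-0.48) + 7.0 = 14.176.
C0 = (dt - 2*K*X)/denom = (7.0 - 2*6.9*0.48)/14.176 = 0.0265.
C1 = (dt + 2*K*X)/denom = (7.0 + 2*6.9*0.48)/14.176 = 0.9611.
C2 = (2*K*(1-X) - dt)/denom = 0.0124.
O2 = C0*I2 + C1*I1 + C2*O1
   = 0.0265*37 + 0.9611*171 + 0.0124*23
   = 165.61 m^3/s.

165.61


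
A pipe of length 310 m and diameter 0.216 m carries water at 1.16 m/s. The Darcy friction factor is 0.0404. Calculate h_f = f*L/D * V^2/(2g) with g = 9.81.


Darcy-Weisbach equation: h_f = f * (L/D) * V^2/(2g).
f * L/D = 0.0404 * 310/0.216 = 57.9815.
V^2/(2g) = 1.16^2 / (2*9.81) = 1.3456 / 19.62 = 0.0686 m.
h_f = 57.9815 * 0.0686 = 3.977 m.

3.977


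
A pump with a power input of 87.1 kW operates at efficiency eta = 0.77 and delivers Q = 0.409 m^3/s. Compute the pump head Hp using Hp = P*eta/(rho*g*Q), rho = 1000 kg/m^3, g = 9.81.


Pump head formula: Hp = P * eta / (rho * g * Q).
Numerator: P * eta = 87.1 * 1000 * 0.77 = 67067.0 W.
Denominator: rho * g * Q = 1000 * 9.81 * 0.409 = 4012.29.
Hp = 67067.0 / 4012.29 = 16.72 m.

16.72


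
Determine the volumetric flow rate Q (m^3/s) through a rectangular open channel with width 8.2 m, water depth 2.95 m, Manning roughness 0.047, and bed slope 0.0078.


For a rectangular channel, the cross-sectional area A = b * y = 8.2 * 2.95 = 24.19 m^2.
The wetted perimeter P = b + 2y = 8.2 + 2*2.95 = 14.1 m.
Hydraulic radius R = A/P = 24.19/14.1 = 1.7156 m.
Velocity V = (1/n)*R^(2/3)*S^(1/2) = (1/0.047)*1.7156^(2/3)*0.0078^(1/2) = 2.6929 m/s.
Discharge Q = A * V = 24.19 * 2.6929 = 65.142 m^3/s.

65.142


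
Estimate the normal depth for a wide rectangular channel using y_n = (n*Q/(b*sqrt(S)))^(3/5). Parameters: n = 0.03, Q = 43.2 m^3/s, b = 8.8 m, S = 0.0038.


We use the wide-channel approximation y_n = (n*Q/(b*sqrt(S)))^(3/5).
sqrt(S) = sqrt(0.0038) = 0.061644.
Numerator: n*Q = 0.03 * 43.2 = 1.296.
Denominator: b*sqrt(S) = 8.8 * 0.061644 = 0.542467.
arg = 2.3891.
y_n = 2.3891^(3/5) = 1.6863 m.

1.6863


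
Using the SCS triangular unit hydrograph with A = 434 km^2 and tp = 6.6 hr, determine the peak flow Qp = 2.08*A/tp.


SCS formula: Qp = 2.08 * A / tp.
Qp = 2.08 * 434 / 6.6
   = 902.72 / 6.6
   = 136.78 m^3/s per cm.

136.78


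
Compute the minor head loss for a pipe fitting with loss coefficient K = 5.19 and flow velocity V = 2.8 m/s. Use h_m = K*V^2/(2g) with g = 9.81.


Minor loss formula: h_m = K * V^2/(2g).
V^2 = 2.8^2 = 7.84.
V^2/(2g) = 7.84 / 19.62 = 0.3996 m.
h_m = 5.19 * 0.3996 = 2.0739 m.

2.0739


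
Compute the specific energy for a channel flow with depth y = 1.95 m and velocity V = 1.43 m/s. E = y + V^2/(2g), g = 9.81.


Specific energy E = y + V^2/(2g).
Velocity head = V^2/(2g) = 1.43^2 / (2*9.81) = 2.0449 / 19.62 = 0.1042 m.
E = 1.95 + 0.1042 = 2.0542 m.

2.0542


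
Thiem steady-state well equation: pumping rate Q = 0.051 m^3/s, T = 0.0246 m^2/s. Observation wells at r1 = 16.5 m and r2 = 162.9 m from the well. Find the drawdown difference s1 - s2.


Thiem equation: s1 - s2 = Q/(2*pi*T) * ln(r2/r1).
ln(r2/r1) = ln(162.9/16.5) = 2.2898.
Q/(2*pi*T) = 0.051 / (2*pi*0.0246) = 0.051 / 0.1546 = 0.33.
s1 - s2 = 0.33 * 2.2898 = 0.7555 m.

0.7555


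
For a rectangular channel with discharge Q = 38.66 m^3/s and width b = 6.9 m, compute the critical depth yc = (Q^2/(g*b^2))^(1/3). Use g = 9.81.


Using yc = (Q^2 / (g * b^2))^(1/3):
Q^2 = 38.66^2 = 1494.6.
g * b^2 = 9.81 * 6.9^2 = 9.81 * 47.61 = 467.05.
Q^2 / (g*b^2) = 1494.6 / 467.05 = 3.2001.
yc = 3.2001^(1/3) = 1.4736 m.

1.4736


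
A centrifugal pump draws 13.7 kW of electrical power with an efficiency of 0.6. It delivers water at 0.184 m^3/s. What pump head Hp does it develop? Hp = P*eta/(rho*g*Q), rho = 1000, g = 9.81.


Pump head formula: Hp = P * eta / (rho * g * Q).
Numerator: P * eta = 13.7 * 1000 * 0.6 = 8220.0 W.
Denominator: rho * g * Q = 1000 * 9.81 * 0.184 = 1805.04.
Hp = 8220.0 / 1805.04 = 4.55 m.

4.55


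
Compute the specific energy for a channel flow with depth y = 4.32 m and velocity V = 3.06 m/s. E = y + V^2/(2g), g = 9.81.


Specific energy E = y + V^2/(2g).
Velocity head = V^2/(2g) = 3.06^2 / (2*9.81) = 9.3636 / 19.62 = 0.4772 m.
E = 4.32 + 0.4772 = 4.7972 m.

4.7972


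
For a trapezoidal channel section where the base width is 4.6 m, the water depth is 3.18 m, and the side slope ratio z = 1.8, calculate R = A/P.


For a trapezoidal section with side slope z:
A = (b + z*y)*y = (4.6 + 1.8*3.18)*3.18 = 32.83 m^2.
P = b + 2*y*sqrt(1 + z^2) = 4.6 + 2*3.18*sqrt(1 + 1.8^2) = 17.696 m.
R = A/P = 32.83 / 17.696 = 1.8552 m.

1.8552


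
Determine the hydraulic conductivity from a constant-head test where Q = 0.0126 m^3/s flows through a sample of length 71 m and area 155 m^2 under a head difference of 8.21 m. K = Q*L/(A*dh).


From K = Q*L / (A*dh):
Numerator: Q*L = 0.0126 * 71 = 0.8946.
Denominator: A*dh = 155 * 8.21 = 1272.55.
K = 0.8946 / 1272.55 = 0.000703 m/s.

0.000703


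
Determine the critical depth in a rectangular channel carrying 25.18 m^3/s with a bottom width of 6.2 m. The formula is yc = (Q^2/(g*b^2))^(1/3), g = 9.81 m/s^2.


Using yc = (Q^2 / (g * b^2))^(1/3):
Q^2 = 25.18^2 = 634.03.
g * b^2 = 9.81 * 6.2^2 = 9.81 * 38.44 = 377.1.
Q^2 / (g*b^2) = 634.03 / 377.1 = 1.6813.
yc = 1.6813^(1/3) = 1.1891 m.

1.1891


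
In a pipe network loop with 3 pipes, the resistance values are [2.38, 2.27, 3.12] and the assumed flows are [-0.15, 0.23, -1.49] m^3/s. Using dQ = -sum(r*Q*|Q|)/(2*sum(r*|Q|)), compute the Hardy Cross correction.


Numerator terms (r*Q*|Q|): 2.38*-0.15*|-0.15| = -0.0535; 2.27*0.23*|0.23| = 0.1201; 3.12*-1.49*|-1.49| = -6.9267.
Sum of numerator = -6.8602.
Denominator terms (r*|Q|): 2.38*|-0.15| = 0.357; 2.27*|0.23| = 0.5221; 3.12*|-1.49| = 4.6488.
2 * sum of denominator = 2 * 5.5279 = 11.0558.
dQ = --6.8602 / 11.0558 = 0.6205 m^3/s.

0.6205


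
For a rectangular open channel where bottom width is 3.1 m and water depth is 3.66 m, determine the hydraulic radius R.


For a rectangular section:
Flow area A = b * y = 3.1 * 3.66 = 11.35 m^2.
Wetted perimeter P = b + 2y = 3.1 + 2*3.66 = 10.42 m.
Hydraulic radius R = A/P = 11.35 / 10.42 = 1.0889 m.

1.0889


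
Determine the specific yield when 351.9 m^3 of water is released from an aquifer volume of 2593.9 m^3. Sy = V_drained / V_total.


Specific yield Sy = Volume drained / Total volume.
Sy = 351.9 / 2593.9
   = 0.1357.

0.1357


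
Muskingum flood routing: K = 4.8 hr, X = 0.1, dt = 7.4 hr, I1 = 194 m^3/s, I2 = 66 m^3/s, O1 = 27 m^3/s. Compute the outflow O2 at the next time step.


Muskingum coefficients:
denom = 2*K*(1-X) + dt = 2*4.8*(1-0.1) + 7.4 = 16.04.
C0 = (dt - 2*K*X)/denom = (7.4 - 2*4.8*0.1)/16.04 = 0.4015.
C1 = (dt + 2*K*X)/denom = (7.4 + 2*4.8*0.1)/16.04 = 0.5212.
C2 = (2*K*(1-X) - dt)/denom = 0.0773.
O2 = C0*I2 + C1*I1 + C2*O1
   = 0.4015*66 + 0.5212*194 + 0.0773*27
   = 129.7 m^3/s.

129.7


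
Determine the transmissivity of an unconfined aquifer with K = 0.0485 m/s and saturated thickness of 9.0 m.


Transmissivity is defined as T = K * h.
T = 0.0485 * 9.0
  = 0.4365 m^2/s.

0.4365


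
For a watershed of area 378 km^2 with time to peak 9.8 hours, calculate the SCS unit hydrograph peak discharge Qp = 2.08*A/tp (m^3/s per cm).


SCS formula: Qp = 2.08 * A / tp.
Qp = 2.08 * 378 / 9.8
   = 786.24 / 9.8
   = 80.23 m^3/s per cm.

80.23


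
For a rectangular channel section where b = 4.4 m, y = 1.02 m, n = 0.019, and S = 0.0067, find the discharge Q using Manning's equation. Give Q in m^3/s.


For a rectangular channel, the cross-sectional area A = b * y = 4.4 * 1.02 = 4.49 m^2.
The wetted perimeter P = b + 2y = 4.4 + 2*1.02 = 6.44 m.
Hydraulic radius R = A/P = 4.49/6.44 = 0.6969 m.
Velocity V = (1/n)*R^(2/3)*S^(1/2) = (1/0.019)*0.6969^(2/3)*0.0067^(1/2) = 3.3863 m/s.
Discharge Q = A * V = 4.49 * 3.3863 = 15.198 m^3/s.

15.198


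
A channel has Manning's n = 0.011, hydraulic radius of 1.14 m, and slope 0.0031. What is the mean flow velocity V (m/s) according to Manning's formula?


Manning's equation gives V = (1/n) * R^(2/3) * S^(1/2).
First, compute R^(2/3) = 1.14^(2/3) = 1.0913.
Next, S^(1/2) = 0.0031^(1/2) = 0.055678.
Then 1/n = 1/0.011 = 90.91.
V = 90.91 * 1.0913 * 0.055678 = 5.5236 m/s.

5.5236


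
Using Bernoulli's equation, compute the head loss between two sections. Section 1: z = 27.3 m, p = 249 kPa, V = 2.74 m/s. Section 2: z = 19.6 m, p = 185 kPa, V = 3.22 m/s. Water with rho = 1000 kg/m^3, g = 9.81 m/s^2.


Total head at each section: H = z + p/(rho*g) + V^2/(2g).
H1 = 27.3 + 249*1000/(1000*9.81) + 2.74^2/(2*9.81)
   = 27.3 + 25.382 + 0.3827
   = 53.065 m.
H2 = 19.6 + 185*1000/(1000*9.81) + 3.22^2/(2*9.81)
   = 19.6 + 18.858 + 0.5285
   = 38.987 m.
h_L = H1 - H2 = 53.065 - 38.987 = 14.078 m.

14.078


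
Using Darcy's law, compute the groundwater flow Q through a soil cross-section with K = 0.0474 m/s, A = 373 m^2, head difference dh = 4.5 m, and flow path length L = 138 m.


Darcy's law: Q = K * A * i, where i = dh/L.
Hydraulic gradient i = 4.5 / 138 = 0.032609.
Q = 0.0474 * 373 * 0.032609
  = 0.5765 m^3/s.

0.5765


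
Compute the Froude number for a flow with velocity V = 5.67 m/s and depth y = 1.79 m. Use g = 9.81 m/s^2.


The Froude number is defined as Fr = V / sqrt(g*y).
g*y = 9.81 * 1.79 = 17.5599.
sqrt(g*y) = sqrt(17.5599) = 4.1905.
Fr = 5.67 / 4.1905 = 1.3531.

1.3531


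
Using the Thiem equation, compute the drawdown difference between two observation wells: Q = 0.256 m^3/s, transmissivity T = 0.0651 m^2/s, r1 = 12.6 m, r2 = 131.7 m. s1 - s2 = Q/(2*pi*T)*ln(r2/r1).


Thiem equation: s1 - s2 = Q/(2*pi*T) * ln(r2/r1).
ln(r2/r1) = ln(131.7/12.6) = 2.3468.
Q/(2*pi*T) = 0.256 / (2*pi*0.0651) = 0.256 / 0.409 = 0.6259.
s1 - s2 = 0.6259 * 2.3468 = 1.4688 m.

1.4688


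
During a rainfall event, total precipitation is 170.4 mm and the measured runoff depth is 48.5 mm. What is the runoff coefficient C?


The runoff coefficient C = runoff depth / rainfall depth.
C = 48.5 / 170.4
  = 0.2846.

0.2846


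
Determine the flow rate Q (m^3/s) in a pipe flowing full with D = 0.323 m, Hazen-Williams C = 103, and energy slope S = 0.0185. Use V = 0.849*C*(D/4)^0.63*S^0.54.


For a full circular pipe, R = D/4 = 0.323/4 = 0.0808 m.
V = 0.849 * 103 * 0.0808^0.63 * 0.0185^0.54
  = 0.849 * 103 * 0.20488 * 0.115951
  = 2.0774 m/s.
Pipe area A = pi*D^2/4 = pi*0.323^2/4 = 0.0819 m^2.
Q = A * V = 0.0819 * 2.0774 = 0.1702 m^3/s.

0.1702


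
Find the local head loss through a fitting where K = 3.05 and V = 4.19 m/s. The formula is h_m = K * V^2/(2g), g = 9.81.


Minor loss formula: h_m = K * V^2/(2g).
V^2 = 4.19^2 = 17.5561.
V^2/(2g) = 17.5561 / 19.62 = 0.8948 m.
h_m = 3.05 * 0.8948 = 2.7292 m.

2.7292


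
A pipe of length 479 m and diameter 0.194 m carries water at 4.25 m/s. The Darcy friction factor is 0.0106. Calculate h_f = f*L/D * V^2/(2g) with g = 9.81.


Darcy-Weisbach equation: h_f = f * (L/D) * V^2/(2g).
f * L/D = 0.0106 * 479/0.194 = 26.1722.
V^2/(2g) = 4.25^2 / (2*9.81) = 18.0625 / 19.62 = 0.9206 m.
h_f = 26.1722 * 0.9206 = 24.095 m.

24.095


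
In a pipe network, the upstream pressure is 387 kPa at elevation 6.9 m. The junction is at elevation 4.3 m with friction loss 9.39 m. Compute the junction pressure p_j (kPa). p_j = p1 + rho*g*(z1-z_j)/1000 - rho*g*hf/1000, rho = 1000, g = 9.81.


Junction pressure: p_j = p1 + rho*g*(z1 - z_j)/1000 - rho*g*hf/1000.
Elevation term = 1000*9.81*(6.9 - 4.3)/1000 = 25.506 kPa.
Friction term = 1000*9.81*9.39/1000 = 92.116 kPa.
p_j = 387 + 25.506 - 92.116 = 320.39 kPa.

320.39


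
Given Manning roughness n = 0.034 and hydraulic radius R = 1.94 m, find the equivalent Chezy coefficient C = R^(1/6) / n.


The Chezy coefficient relates to Manning's n through C = R^(1/6) / n.
R^(1/6) = 1.94^(1/6) = 1.116778.
C = 1.116778 / 0.034 = 32.85 m^(1/2)/s.

32.85


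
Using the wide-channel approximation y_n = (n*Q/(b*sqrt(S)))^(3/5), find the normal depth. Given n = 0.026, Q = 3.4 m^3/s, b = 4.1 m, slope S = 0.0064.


We use the wide-channel approximation y_n = (n*Q/(b*sqrt(S)))^(3/5).
sqrt(S) = sqrt(0.0064) = 0.08.
Numerator: n*Q = 0.026 * 3.4 = 0.0884.
Denominator: b*sqrt(S) = 4.1 * 0.08 = 0.328.
arg = 0.2695.
y_n = 0.2695^(3/5) = 0.4554 m.

0.4554


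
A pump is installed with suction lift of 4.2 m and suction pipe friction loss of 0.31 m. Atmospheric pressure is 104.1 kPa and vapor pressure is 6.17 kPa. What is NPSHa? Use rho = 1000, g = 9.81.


NPSHa = p_atm/(rho*g) - z_s - hf_s - p_vap/(rho*g).
p_atm/(rho*g) = 104.1*1000 / (1000*9.81) = 10.612 m.
p_vap/(rho*g) = 6.17*1000 / (1000*9.81) = 0.629 m.
NPSHa = 10.612 - 4.2 - 0.31 - 0.629
      = 5.47 m.

5.47


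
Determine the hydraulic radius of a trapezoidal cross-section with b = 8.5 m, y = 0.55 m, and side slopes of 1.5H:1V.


For a trapezoidal section with side slope z:
A = (b + z*y)*y = (8.5 + 1.5*0.55)*0.55 = 5.129 m^2.
P = b + 2*y*sqrt(1 + z^2) = 8.5 + 2*0.55*sqrt(1 + 1.5^2) = 10.483 m.
R = A/P = 5.129 / 10.483 = 0.4892 m.

0.4892


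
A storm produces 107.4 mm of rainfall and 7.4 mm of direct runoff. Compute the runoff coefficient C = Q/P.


The runoff coefficient C = runoff depth / rainfall depth.
C = 7.4 / 107.4
  = 0.0689.

0.0689


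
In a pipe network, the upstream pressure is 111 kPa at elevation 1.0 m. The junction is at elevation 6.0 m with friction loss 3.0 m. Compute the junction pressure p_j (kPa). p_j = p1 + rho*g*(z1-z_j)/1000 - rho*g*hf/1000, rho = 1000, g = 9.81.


Junction pressure: p_j = p1 + rho*g*(z1 - z_j)/1000 - rho*g*hf/1000.
Elevation term = 1000*9.81*(1.0 - 6.0)/1000 = -49.05 kPa.
Friction term = 1000*9.81*3.0/1000 = 29.43 kPa.
p_j = 111 + -49.05 - 29.43 = 32.52 kPa.

32.52


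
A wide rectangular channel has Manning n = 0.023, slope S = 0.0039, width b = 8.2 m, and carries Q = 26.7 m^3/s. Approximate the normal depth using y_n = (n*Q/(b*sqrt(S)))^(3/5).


We use the wide-channel approximation y_n = (n*Q/(b*sqrt(S)))^(3/5).
sqrt(S) = sqrt(0.0039) = 0.06245.
Numerator: n*Q = 0.023 * 26.7 = 0.6141.
Denominator: b*sqrt(S) = 8.2 * 0.06245 = 0.51209.
arg = 1.1992.
y_n = 1.1992^(3/5) = 1.1152 m.

1.1152


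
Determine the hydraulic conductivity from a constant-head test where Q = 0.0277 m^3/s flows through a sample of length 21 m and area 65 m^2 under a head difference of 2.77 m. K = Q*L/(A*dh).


From K = Q*L / (A*dh):
Numerator: Q*L = 0.0277 * 21 = 0.5817.
Denominator: A*dh = 65 * 2.77 = 180.05.
K = 0.5817 / 180.05 = 0.003231 m/s.

0.003231


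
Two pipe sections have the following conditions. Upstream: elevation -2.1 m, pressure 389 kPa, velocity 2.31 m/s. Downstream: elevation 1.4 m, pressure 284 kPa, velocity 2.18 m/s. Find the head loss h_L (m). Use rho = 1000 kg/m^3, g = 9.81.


Total head at each section: H = z + p/(rho*g) + V^2/(2g).
H1 = -2.1 + 389*1000/(1000*9.81) + 2.31^2/(2*9.81)
   = -2.1 + 39.653 + 0.272
   = 37.825 m.
H2 = 1.4 + 284*1000/(1000*9.81) + 2.18^2/(2*9.81)
   = 1.4 + 28.95 + 0.2422
   = 30.592 m.
h_L = H1 - H2 = 37.825 - 30.592 = 7.233 m.

7.233


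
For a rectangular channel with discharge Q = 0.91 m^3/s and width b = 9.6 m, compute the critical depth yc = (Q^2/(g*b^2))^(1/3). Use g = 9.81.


Using yc = (Q^2 / (g * b^2))^(1/3):
Q^2 = 0.91^2 = 0.83.
g * b^2 = 9.81 * 9.6^2 = 9.81 * 92.16 = 904.09.
Q^2 / (g*b^2) = 0.83 / 904.09 = 0.0009.
yc = 0.0009^(1/3) = 0.0971 m.

0.0971


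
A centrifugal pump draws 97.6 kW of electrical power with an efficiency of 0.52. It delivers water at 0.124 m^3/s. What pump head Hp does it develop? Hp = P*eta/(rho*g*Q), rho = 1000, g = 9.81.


Pump head formula: Hp = P * eta / (rho * g * Q).
Numerator: P * eta = 97.6 * 1000 * 0.52 = 50752.0 W.
Denominator: rho * g * Q = 1000 * 9.81 * 0.124 = 1216.44.
Hp = 50752.0 / 1216.44 = 41.72 m.

41.72


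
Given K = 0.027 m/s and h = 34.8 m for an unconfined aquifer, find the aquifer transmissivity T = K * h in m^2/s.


Transmissivity is defined as T = K * h.
T = 0.027 * 34.8
  = 0.9396 m^2/s.

0.9396


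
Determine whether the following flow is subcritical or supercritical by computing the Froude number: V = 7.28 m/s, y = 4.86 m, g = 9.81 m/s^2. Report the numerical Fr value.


The Froude number is defined as Fr = V / sqrt(g*y).
g*y = 9.81 * 4.86 = 47.6766.
sqrt(g*y) = sqrt(47.6766) = 6.9048.
Fr = 7.28 / 6.9048 = 1.0543.
Since Fr > 1, the flow is supercritical.

1.0543


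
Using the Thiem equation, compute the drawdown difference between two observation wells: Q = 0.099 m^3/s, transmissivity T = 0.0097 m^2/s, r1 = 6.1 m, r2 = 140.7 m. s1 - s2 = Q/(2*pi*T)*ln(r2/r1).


Thiem equation: s1 - s2 = Q/(2*pi*T) * ln(r2/r1).
ln(r2/r1) = ln(140.7/6.1) = 3.1383.
Q/(2*pi*T) = 0.099 / (2*pi*0.0097) = 0.099 / 0.0609 = 1.6244.
s1 - s2 = 1.6244 * 3.1383 = 5.0978 m.

5.0978


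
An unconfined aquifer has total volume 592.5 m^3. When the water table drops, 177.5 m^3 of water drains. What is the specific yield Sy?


Specific yield Sy = Volume drained / Total volume.
Sy = 177.5 / 592.5
   = 0.2996.

0.2996


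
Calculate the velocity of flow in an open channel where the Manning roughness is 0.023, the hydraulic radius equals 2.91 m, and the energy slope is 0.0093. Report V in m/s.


Manning's equation gives V = (1/n) * R^(2/3) * S^(1/2).
First, compute R^(2/3) = 2.91^(2/3) = 2.0383.
Next, S^(1/2) = 0.0093^(1/2) = 0.096437.
Then 1/n = 1/0.023 = 43.48.
V = 43.48 * 2.0383 * 0.096437 = 8.5463 m/s.

8.5463


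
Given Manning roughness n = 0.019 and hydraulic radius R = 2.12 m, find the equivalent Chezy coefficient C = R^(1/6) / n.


The Chezy coefficient relates to Manning's n through C = R^(1/6) / n.
R^(1/6) = 2.12^(1/6) = 1.133416.
C = 1.133416 / 0.019 = 59.65 m^(1/2)/s.

59.65


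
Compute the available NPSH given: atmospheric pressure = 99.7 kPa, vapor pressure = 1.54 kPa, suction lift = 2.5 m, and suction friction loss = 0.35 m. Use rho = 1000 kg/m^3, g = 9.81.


NPSHa = p_atm/(rho*g) - z_s - hf_s - p_vap/(rho*g).
p_atm/(rho*g) = 99.7*1000 / (1000*9.81) = 10.163 m.
p_vap/(rho*g) = 1.54*1000 / (1000*9.81) = 0.157 m.
NPSHa = 10.163 - 2.5 - 0.35 - 0.157
      = 7.16 m.

7.16


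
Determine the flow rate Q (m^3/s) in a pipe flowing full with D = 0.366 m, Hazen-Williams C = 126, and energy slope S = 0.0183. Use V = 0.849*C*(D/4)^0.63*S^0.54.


For a full circular pipe, R = D/4 = 0.366/4 = 0.0915 m.
V = 0.849 * 126 * 0.0915^0.63 * 0.0183^0.54
  = 0.849 * 126 * 0.221664 * 0.115272
  = 2.7334 m/s.
Pipe area A = pi*D^2/4 = pi*0.366^2/4 = 0.1052 m^2.
Q = A * V = 0.1052 * 2.7334 = 0.2876 m^3/s.

0.2876


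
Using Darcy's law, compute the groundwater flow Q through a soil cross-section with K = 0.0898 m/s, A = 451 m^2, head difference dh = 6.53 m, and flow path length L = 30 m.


Darcy's law: Q = K * A * i, where i = dh/L.
Hydraulic gradient i = 6.53 / 30 = 0.217667.
Q = 0.0898 * 451 * 0.217667
  = 8.8155 m^3/s.

8.8155


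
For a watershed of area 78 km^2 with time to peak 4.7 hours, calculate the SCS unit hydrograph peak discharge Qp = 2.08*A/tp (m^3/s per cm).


SCS formula: Qp = 2.08 * A / tp.
Qp = 2.08 * 78 / 4.7
   = 162.24 / 4.7
   = 34.52 m^3/s per cm.

34.52


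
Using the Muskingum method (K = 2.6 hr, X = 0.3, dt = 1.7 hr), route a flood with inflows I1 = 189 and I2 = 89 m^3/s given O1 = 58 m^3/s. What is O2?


Muskingum coefficients:
denom = 2*K*(1-X) + dt = 2*2.6*(1-0.3) + 1.7 = 5.34.
C0 = (dt - 2*K*X)/denom = (1.7 - 2*2.6*0.3)/5.34 = 0.0262.
C1 = (dt + 2*K*X)/denom = (1.7 + 2*2.6*0.3)/5.34 = 0.6105.
C2 = (2*K*(1-X) - dt)/denom = 0.3633.
O2 = C0*I2 + C1*I1 + C2*O1
   = 0.0262*89 + 0.6105*189 + 0.3633*58
   = 138.79 m^3/s.

138.79


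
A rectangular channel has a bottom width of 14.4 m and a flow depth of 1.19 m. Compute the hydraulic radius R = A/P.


For a rectangular section:
Flow area A = b * y = 14.4 * 1.19 = 17.14 m^2.
Wetted perimeter P = b + 2y = 14.4 + 2*1.19 = 16.78 m.
Hydraulic radius R = A/P = 17.14 / 16.78 = 1.0212 m.

1.0212


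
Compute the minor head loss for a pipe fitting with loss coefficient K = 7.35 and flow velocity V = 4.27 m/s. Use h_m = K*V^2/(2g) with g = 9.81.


Minor loss formula: h_m = K * V^2/(2g).
V^2 = 4.27^2 = 18.2329.
V^2/(2g) = 18.2329 / 19.62 = 0.9293 m.
h_m = 7.35 * 0.9293 = 6.8304 m.

6.8304


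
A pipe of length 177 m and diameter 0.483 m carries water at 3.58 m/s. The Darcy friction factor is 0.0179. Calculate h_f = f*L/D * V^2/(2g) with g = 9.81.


Darcy-Weisbach equation: h_f = f * (L/D) * V^2/(2g).
f * L/D = 0.0179 * 177/0.483 = 6.5596.
V^2/(2g) = 3.58^2 / (2*9.81) = 12.8164 / 19.62 = 0.6532 m.
h_f = 6.5596 * 0.6532 = 4.285 m.

4.285


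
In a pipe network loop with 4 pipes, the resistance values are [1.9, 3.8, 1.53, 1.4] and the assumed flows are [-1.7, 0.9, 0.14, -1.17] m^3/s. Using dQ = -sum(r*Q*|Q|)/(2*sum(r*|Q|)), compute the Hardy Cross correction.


Numerator terms (r*Q*|Q|): 1.9*-1.7*|-1.7| = -5.491; 3.8*0.9*|0.9| = 3.078; 1.53*0.14*|0.14| = 0.03; 1.4*-1.17*|-1.17| = -1.9165.
Sum of numerator = -4.2995.
Denominator terms (r*|Q|): 1.9*|-1.7| = 3.23; 3.8*|0.9| = 3.42; 1.53*|0.14| = 0.2142; 1.4*|-1.17| = 1.638.
2 * sum of denominator = 2 * 8.5022 = 17.0044.
dQ = --4.2995 / 17.0044 = 0.2528 m^3/s.

0.2528


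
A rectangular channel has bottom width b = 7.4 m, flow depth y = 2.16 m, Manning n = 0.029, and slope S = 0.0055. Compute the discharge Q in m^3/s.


For a rectangular channel, the cross-sectional area A = b * y = 7.4 * 2.16 = 15.98 m^2.
The wetted perimeter P = b + 2y = 7.4 + 2*2.16 = 11.72 m.
Hydraulic radius R = A/P = 15.98/11.72 = 1.3638 m.
Velocity V = (1/n)*R^(2/3)*S^(1/2) = (1/0.029)*1.3638^(2/3)*0.0055^(1/2) = 3.145 m/s.
Discharge Q = A * V = 15.98 * 3.145 = 50.27 m^3/s.

50.27


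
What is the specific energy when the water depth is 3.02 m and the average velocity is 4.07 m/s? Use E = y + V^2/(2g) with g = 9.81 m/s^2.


Specific energy E = y + V^2/(2g).
Velocity head = V^2/(2g) = 4.07^2 / (2*9.81) = 16.5649 / 19.62 = 0.8443 m.
E = 3.02 + 0.8443 = 3.8643 m.

3.8643


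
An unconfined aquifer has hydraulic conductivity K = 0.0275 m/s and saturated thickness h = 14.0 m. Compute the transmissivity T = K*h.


Transmissivity is defined as T = K * h.
T = 0.0275 * 14.0
  = 0.385 m^2/s.

0.385


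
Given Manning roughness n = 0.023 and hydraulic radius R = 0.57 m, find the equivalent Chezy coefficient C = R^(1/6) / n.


The Chezy coefficient relates to Manning's n through C = R^(1/6) / n.
R^(1/6) = 0.57^(1/6) = 0.910568.
C = 0.910568 / 0.023 = 39.59 m^(1/2)/s.

39.59


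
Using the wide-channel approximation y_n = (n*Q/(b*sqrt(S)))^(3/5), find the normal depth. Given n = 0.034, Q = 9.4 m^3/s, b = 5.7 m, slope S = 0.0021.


We use the wide-channel approximation y_n = (n*Q/(b*sqrt(S)))^(3/5).
sqrt(S) = sqrt(0.0021) = 0.045826.
Numerator: n*Q = 0.034 * 9.4 = 0.3196.
Denominator: b*sqrt(S) = 5.7 * 0.045826 = 0.261208.
arg = 1.2236.
y_n = 1.2236^(3/5) = 1.1287 m.

1.1287


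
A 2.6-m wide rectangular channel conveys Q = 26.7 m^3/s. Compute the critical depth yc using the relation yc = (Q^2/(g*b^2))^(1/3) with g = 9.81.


Using yc = (Q^2 / (g * b^2))^(1/3):
Q^2 = 26.7^2 = 712.89.
g * b^2 = 9.81 * 2.6^2 = 9.81 * 6.76 = 66.32.
Q^2 / (g*b^2) = 712.89 / 66.32 = 10.7492.
yc = 10.7492^(1/3) = 2.207 m.

2.207


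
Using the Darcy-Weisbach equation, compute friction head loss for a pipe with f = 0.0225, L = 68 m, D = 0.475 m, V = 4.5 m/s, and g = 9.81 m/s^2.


Darcy-Weisbach equation: h_f = f * (L/D) * V^2/(2g).
f * L/D = 0.0225 * 68/0.475 = 3.2211.
V^2/(2g) = 4.5^2 / (2*9.81) = 20.25 / 19.62 = 1.0321 m.
h_f = 3.2211 * 1.0321 = 3.324 m.

3.324


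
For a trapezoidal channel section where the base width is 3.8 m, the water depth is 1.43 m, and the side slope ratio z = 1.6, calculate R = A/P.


For a trapezoidal section with side slope z:
A = (b + z*y)*y = (3.8 + 1.6*1.43)*1.43 = 8.706 m^2.
P = b + 2*y*sqrt(1 + z^2) = 3.8 + 2*1.43*sqrt(1 + 1.6^2) = 9.196 m.
R = A/P = 8.706 / 9.196 = 0.9467 m.

0.9467
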